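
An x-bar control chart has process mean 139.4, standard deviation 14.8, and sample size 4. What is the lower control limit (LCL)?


LCL = 139.4 - 3 * 14.8 / sqrt(4)

117.2


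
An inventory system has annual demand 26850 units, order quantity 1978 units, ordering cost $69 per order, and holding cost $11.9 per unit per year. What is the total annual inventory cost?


TC = 26850/1978 * 69 + 1978/2 * 11.9

$12705.73


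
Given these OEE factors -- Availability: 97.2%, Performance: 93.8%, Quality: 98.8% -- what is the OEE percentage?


Formula: OEE = Availability * Performance * Quality / 10000
A * P = 97.2% * 93.8% / 100 = 91.17%
OEE = 91.17% * 98.8% / 100 = 90.1%

90.1%


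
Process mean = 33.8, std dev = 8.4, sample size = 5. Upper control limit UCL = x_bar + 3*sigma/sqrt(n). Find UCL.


UCL = 33.8 + 3 * 8.4 / sqrt(5)

45.07


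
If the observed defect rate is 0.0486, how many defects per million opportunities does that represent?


DPMO = defect_rate * 1000000 = 0.0486 * 1000000

48600


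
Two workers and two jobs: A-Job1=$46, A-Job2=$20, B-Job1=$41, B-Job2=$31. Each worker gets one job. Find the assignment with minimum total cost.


Option 1: A->1 + B->2 = $46 + $31 = $77
Option 2: A->2 + B->1 = $20 + $41 = $61
Min cost = min($77, $61) = $61

$61


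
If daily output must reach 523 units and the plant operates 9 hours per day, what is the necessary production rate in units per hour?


Formula: Production Rate = Daily Demand / Available Hours
Rate = 523 units/day / 9 hours/day
Rate = 58.1 units/hour

58.1 units/hour


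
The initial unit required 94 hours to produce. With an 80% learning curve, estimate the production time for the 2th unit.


Formula: T_n = T_1 * (learning_rate)^(log2(n)) where learning_rate = rate/100
Doublings = log2(2) = 1
T_n = 94 * 0.8^1
T_n = 94 * 0.8 = 75.2 hours

75.2 hours


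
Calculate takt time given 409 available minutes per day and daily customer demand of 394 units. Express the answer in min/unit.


Formula: Takt Time = Available Production Time / Customer Demand
Takt = 409 min/day / 394 units/day
Takt = 1.04 min/unit

1.04 min/unit


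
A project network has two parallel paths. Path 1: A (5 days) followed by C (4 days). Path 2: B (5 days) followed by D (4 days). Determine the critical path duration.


Path 1 = 5 + 4 = 9 days
Path 2 = 5 + 4 = 9 days
Duration = max(9, 9) = 9 days

9 days


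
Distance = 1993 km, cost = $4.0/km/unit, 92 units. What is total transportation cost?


TC = dist * cost * units = 1993 * 4.0 * 92 = $733424.00

$733424.00


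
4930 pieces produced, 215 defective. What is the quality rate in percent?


Formula: Quality Rate = Good Pieces / Total Pieces * 100
Good pieces = 4930 - 215 = 4715
QR = 4715 / 4930 * 100 = 95.6%

95.6%


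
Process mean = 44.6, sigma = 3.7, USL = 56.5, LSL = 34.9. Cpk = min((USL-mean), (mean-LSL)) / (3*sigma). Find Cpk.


Cpu = (56.5 - 44.6) / (3 * 3.7) = 1.07
Cpl = (44.6 - 34.9) / (3 * 3.7) = 0.87
Cpk = min(1.07, 0.87) = 0.87

0.87


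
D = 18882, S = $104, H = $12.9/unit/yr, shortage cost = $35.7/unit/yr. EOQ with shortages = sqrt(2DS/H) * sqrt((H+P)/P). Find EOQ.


Formula: EOQ* = sqrt(2DS/H) * sqrt((H+P)/P)
Base EOQ = sqrt(2*18882*104/12.9) = 551.77 units
Correction = sqrt((12.9+35.7)/35.7) = 1.16677
EOQ* = 551.77 * 1.16677 = 643.8 units

643.8 units


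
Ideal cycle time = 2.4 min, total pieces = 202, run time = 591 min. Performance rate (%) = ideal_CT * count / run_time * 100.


Formula: Performance = (Ideal CT * Total Count) / Run Time * 100
Ideal output time = 2.4 * 202 = 484.8 min
Performance = 484.8 / 591 * 100 = 82.0%

82.0%


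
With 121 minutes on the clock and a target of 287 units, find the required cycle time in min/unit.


Formula: CT = Available Time / Number of Units
CT = 121 min / 287 units
CT = 0.42 min/unit

0.42 min/unit


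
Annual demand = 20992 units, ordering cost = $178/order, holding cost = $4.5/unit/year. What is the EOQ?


Formula: EOQ = sqrt(2 * D * S / H)
Numerator: 2 * 20992 * 178 = 7473152
2DS/H = 7473152 / 4.5 = 1660700.4
EOQ = sqrt(1660700.4) = 1288.7 units

1288.7 units


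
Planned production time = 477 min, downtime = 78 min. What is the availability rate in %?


Formula: Availability = (Planned Time - Downtime) / Planned Time * 100
Uptime = 477 - 78 = 399 min
Availability = 399 / 477 * 100 = 83.6%

83.6%


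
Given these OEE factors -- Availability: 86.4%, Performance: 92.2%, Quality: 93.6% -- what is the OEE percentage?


Formula: OEE = Availability * Performance * Quality / 10000
A * P = 86.4% * 92.2% / 100 = 79.66%
OEE = 79.66% * 93.6% / 100 = 74.6%

74.6%


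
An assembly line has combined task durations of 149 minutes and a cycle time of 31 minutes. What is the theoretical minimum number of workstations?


Formula: N_min = ceil(Sum of Task Times / Cycle Time)
N_min = ceil(149 min / 31 min) = ceil(4.8065)
N_min = 5 stations

5


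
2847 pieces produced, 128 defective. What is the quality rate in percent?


Formula: Quality Rate = Good Pieces / Total Pieces * 100
Good pieces = 2847 - 128 = 2719
QR = 2719 / 2847 * 100 = 95.5%

95.5%


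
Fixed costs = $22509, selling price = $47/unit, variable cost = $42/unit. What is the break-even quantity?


Formula: BEQ = Fixed Costs / (Price - Variable Cost)
Contribution margin = $47 - $42 = $5/unit
BEQ = ceil($22509 / $5/unit) = ceil(4501.8) = 4502 units

4502 units


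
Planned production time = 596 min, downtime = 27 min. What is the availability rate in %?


Formula: Availability = (Planned Time - Downtime) / Planned Time * 100
Uptime = 596 - 27 = 569 min
Availability = 569 / 596 * 100 = 95.5%

95.5%


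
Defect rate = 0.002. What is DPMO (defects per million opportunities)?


DPMO = defect_rate * 1000000 = 0.002 * 1000000

2000


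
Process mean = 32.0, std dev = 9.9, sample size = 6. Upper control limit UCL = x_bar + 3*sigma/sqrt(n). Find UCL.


UCL = 32.0 + 3 * 9.9 / sqrt(6)

44.12


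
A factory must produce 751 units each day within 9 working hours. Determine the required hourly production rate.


Formula: Production Rate = Daily Demand / Available Hours
Rate = 751 units/day / 9 hours/day
Rate = 83.4 units/hour

83.4 units/hour


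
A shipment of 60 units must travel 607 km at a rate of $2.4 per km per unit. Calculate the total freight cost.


TC = dist * cost * units = 607 * 2.4 * 60 = $87408.00

$87408.00


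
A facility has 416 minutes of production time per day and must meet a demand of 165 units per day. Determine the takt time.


Formula: Takt Time = Available Production Time / Customer Demand
Takt = 416 min/day / 165 units/day
Takt = 2.52 min/unit

2.52 min/unit


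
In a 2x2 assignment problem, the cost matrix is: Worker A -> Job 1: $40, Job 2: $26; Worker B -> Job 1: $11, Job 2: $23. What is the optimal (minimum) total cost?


Option 1: A->1 + B->2 = $40 + $23 = $63
Option 2: A->2 + B->1 = $26 + $11 = $37
Min cost = min($63, $37) = $37

$37


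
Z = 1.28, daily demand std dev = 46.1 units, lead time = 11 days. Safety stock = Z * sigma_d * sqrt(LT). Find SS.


Formula: SS = z * sigma_d * sqrt(LT)
sqrt(LT) = sqrt(11) = 3.3166
SS = 1.28 * 46.1 * 3.3166
SS = 195.7 units

195.7 units


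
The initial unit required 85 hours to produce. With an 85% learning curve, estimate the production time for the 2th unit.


Formula: T_n = T_1 * (learning_rate)^(log2(n)) where learning_rate = rate/100
Doublings = log2(2) = 1
T_n = 85 * 0.85^1
T_n = 85 * 0.85 = 72.3 hours

72.3 hours


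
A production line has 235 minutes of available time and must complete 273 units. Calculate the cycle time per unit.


Formula: CT = Available Time / Number of Units
CT = 235 min / 273 units
CT = 0.86 min/unit

0.86 min/unit


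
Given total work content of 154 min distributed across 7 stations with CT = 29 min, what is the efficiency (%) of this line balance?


Formula: Efficiency = Sum of Task Times / (N_stations * CT) * 100
Total station capacity = 7 stations * 29 min = 203 min
Efficiency = 154 / 203 * 100 = 75.9%

75.9%


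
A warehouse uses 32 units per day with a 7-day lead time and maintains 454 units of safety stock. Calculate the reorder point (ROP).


Formula: ROP = (Daily Demand * Lead Time) + Safety Stock
Demand during lead time = 32 * 7 = 224 units
ROP = 224 + 454 = 678 units

678 units


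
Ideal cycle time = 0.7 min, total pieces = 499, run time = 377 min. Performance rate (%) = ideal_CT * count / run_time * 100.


Formula: Performance = (Ideal CT * Total Count) / Run Time * 100
Ideal output time = 0.7 * 499 = 349.3 min
Performance = 349.3 / 377 * 100 = 92.7%

92.7%


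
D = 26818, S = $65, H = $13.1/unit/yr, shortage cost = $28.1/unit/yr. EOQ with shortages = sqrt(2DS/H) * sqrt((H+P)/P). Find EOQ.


Formula: EOQ* = sqrt(2DS/H) * sqrt((H+P)/P)
Base EOQ = sqrt(2*26818*65/13.1) = 515.88 units
Correction = sqrt((13.1+28.1)/28.1) = 1.21086
EOQ* = 515.88 * 1.21086 = 624.7 units

624.7 units


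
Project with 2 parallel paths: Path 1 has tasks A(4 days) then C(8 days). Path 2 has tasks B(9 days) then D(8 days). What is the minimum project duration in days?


Path 1 = 4 + 8 = 12 days
Path 2 = 9 + 8 = 17 days
Duration = max(12, 17) = 17 days

17 days


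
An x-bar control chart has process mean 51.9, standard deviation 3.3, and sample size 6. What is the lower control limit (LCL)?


LCL = 51.9 - 3 * 3.3 / sqrt(6)

47.86


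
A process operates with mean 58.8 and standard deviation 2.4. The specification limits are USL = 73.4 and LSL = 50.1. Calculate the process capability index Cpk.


Cpu = (73.4 - 58.8) / (3 * 2.4) = 2.03
Cpl = (58.8 - 50.1) / (3 * 2.4) = 1.21
Cpk = min(2.03, 1.21) = 1.21

1.21


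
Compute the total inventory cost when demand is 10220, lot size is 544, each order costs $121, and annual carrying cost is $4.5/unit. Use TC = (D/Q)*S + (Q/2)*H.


TC = 10220/544 * 121 + 544/2 * 4.5

$3497.20


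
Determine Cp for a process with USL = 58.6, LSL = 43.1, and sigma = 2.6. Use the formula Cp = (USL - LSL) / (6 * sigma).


Cp = (58.6 - 43.1) / (6 * 2.6)

0.99


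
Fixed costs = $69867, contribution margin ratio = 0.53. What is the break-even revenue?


Formula: BER = Fixed Costs / Contribution Margin Ratio
BER = $69867 / 0.53
BER = $131824.53 (to the nearest cent)

$131824.53


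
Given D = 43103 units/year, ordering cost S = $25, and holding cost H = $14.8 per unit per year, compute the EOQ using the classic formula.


Formula: EOQ = sqrt(2 * D * S / H)
Numerator: 2 * 43103 * 25 = 2155150
2DS/H = 2155150 / 14.8 = 145618.2
EOQ = sqrt(145618.2) = 381.6 units

381.6 units


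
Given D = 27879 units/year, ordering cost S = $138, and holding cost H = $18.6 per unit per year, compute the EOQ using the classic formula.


Formula: EOQ = sqrt(2 * D * S / H)
Numerator: 2 * 27879 * 138 = 7694604
2DS/H = 7694604 / 18.6 = 413688.4
EOQ = sqrt(413688.4) = 643.2 units

643.2 units


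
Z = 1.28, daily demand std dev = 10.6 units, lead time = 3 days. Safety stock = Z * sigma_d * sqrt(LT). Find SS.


Formula: SS = z * sigma_d * sqrt(LT)
sqrt(LT) = sqrt(3) = 1.7321
SS = 1.28 * 10.6 * 1.7321
SS = 23.5 units

23.5 units


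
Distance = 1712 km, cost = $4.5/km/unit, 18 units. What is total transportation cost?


TC = dist * cost * units = 1712 * 4.5 * 18 = $138672.00

$138672.00


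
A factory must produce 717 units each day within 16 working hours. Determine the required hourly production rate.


Formula: Production Rate = Daily Demand / Available Hours
Rate = 717 units/day / 16 hours/day
Rate = 44.8 units/hour

44.8 units/hour


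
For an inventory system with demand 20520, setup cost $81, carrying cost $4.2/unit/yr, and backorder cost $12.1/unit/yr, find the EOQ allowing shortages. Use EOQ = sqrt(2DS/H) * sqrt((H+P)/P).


Formula: EOQ* = sqrt(2DS/H) * sqrt((H+P)/P)
Base EOQ = sqrt(2*20520*81/4.2) = 889.65 units
Correction = sqrt((4.2+12.1)/12.1) = 1.16065
EOQ* = 889.65 * 1.16065 = 1032.6 units

1032.6 units


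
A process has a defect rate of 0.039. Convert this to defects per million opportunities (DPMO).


DPMO = defect_rate * 1000000 = 0.039 * 1000000

39000


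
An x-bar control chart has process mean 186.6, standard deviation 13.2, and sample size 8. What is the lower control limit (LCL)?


LCL = 186.6 - 3 * 13.2 / sqrt(8)

172.6


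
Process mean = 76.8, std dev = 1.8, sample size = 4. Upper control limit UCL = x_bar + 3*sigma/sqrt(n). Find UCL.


UCL = 76.8 + 3 * 1.8 / sqrt(4)

79.5


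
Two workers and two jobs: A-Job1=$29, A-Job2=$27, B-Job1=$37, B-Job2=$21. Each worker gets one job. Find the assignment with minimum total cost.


Option 1: A->1 + B->2 = $29 + $21 = $50
Option 2: A->2 + B->1 = $27 + $37 = $64
Min cost = min($50, $64) = $50

$50


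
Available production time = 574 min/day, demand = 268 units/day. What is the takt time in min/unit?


Formula: Takt Time = Available Production Time / Customer Demand
Takt = 574 min/day / 268 units/day
Takt = 2.14 min/unit

2.14 min/unit


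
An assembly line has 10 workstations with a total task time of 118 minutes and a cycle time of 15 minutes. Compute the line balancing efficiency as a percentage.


Formula: Efficiency = Sum of Task Times / (N_stations * CT) * 100
Total station capacity = 10 stations * 15 min = 150 min
Efficiency = 118 / 150 * 100 = 78.7%

78.7%


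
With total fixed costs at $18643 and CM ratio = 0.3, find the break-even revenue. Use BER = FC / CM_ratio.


Formula: BER = Fixed Costs / Contribution Margin Ratio
BER = $18643 / 0.3
BER = $62143.33 (to the nearest cent)

$62143.33


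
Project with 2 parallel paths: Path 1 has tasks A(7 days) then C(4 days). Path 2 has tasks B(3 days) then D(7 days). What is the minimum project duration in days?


Path 1 = 7 + 4 = 11 days
Path 2 = 3 + 7 = 10 days
Duration = max(11, 10) = 11 days

11 days


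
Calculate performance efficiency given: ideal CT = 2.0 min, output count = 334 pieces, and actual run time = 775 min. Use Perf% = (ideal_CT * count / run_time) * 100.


Formula: Performance = (Ideal CT * Total Count) / Run Time * 100
Ideal output time = 2.0 * 334 = 668.0 min
Performance = 668.0 / 775 * 100 = 86.2%

86.2%


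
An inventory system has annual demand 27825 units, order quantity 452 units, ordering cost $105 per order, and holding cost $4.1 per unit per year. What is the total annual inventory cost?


TC = 27825/452 * 105 + 452/2 * 4.1

$7390.37


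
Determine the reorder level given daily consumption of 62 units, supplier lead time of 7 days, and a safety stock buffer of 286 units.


Formula: ROP = (Daily Demand * Lead Time) + Safety Stock
Demand during lead time = 62 * 7 = 434 units
ROP = 434 + 286 = 720 units

720 units


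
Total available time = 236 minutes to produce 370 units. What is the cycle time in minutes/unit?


Formula: CT = Available Time / Number of Units
CT = 236 min / 370 units
CT = 0.64 min/unit

0.64 min/unit


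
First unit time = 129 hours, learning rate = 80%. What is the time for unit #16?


Formula: T_n = T_1 * (learning_rate)^(log2(n)) where learning_rate = rate/100
Doublings = log2(16) = 4
T_n = 129 * 0.8^4
T_n = 129 * 0.4096 = 52.8 hours

52.8 hours


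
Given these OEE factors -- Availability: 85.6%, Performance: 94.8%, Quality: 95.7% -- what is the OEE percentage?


Formula: OEE = Availability * Performance * Quality / 10000
A * P = 85.6% * 94.8% / 100 = 81.15%
OEE = 81.15% * 95.7% / 100 = 77.7%

77.7%


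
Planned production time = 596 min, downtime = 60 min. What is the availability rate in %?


Formula: Availability = (Planned Time - Downtime) / Planned Time * 100
Uptime = 596 - 60 = 536 min
Availability = 536 / 596 * 100 = 89.9%

89.9%


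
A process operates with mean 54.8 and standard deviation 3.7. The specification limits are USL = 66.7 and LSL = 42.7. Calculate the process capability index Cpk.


Cpu = (66.7 - 54.8) / (3 * 3.7) = 1.07
Cpl = (54.8 - 42.7) / (3 * 3.7) = 1.09
Cpk = min(1.07, 1.09) = 1.07

1.07


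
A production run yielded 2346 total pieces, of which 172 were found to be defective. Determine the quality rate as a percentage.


Formula: Quality Rate = Good Pieces / Total Pieces * 100
Good pieces = 2346 - 172 = 2174
QR = 2174 / 2346 * 100 = 92.7%

92.7%


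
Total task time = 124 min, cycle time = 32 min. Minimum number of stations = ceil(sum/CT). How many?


Formula: N_min = ceil(Sum of Task Times / Cycle Time)
N_min = ceil(124 min / 32 min) = ceil(3.875)
N_min = 4 stations

4


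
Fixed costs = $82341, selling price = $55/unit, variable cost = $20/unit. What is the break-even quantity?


Formula: BEQ = Fixed Costs / (Price - Variable Cost)
Contribution margin = $55 - $20 = $35/unit
BEQ = ceil($82341 / $35/unit) = ceil(2352.6) = 2353 units

2353 units


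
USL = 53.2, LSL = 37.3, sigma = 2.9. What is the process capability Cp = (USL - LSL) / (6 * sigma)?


Cp = (53.2 - 37.3) / (6 * 2.9)

0.91


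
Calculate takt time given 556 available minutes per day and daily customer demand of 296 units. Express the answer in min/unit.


Formula: Takt Time = Available Production Time / Customer Demand
Takt = 556 min/day / 296 units/day
Takt = 1.88 min/unit

1.88 min/unit


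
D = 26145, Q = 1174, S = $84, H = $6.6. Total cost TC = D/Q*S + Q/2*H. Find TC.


TC = 26145/1174 * 84 + 1174/2 * 6.6

$5744.88


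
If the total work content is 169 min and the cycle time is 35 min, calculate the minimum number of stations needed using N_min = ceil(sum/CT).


Formula: N_min = ceil(Sum of Task Times / Cycle Time)
N_min = ceil(169 min / 35 min) = ceil(4.8286)
N_min = 5 stations

5


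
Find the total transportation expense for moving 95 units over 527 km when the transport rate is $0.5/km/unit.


TC = dist * cost * units = 527 * 0.5 * 95 = $25032.50

$25032.50


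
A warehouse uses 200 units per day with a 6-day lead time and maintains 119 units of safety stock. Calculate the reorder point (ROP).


Formula: ROP = (Daily Demand * Lead Time) + Safety Stock
Demand during lead time = 200 * 6 = 1200 units
ROP = 1200 + 119 = 1319 units

1319 units


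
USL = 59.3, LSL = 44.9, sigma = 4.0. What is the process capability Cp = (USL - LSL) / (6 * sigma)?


Cp = (59.3 - 44.9) / (6 * 4.0)

0.6


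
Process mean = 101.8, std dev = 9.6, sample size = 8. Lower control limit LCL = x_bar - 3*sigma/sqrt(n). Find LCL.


LCL = 101.8 - 3 * 9.6 / sqrt(8)

91.62


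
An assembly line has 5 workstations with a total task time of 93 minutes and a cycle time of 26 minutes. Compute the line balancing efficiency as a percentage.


Formula: Efficiency = Sum of Task Times / (N_stations * CT) * 100
Total station capacity = 5 stations * 26 min = 130 min
Efficiency = 93 / 130 * 100 = 71.5%

71.5%


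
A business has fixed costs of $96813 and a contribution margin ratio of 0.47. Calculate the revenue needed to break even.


Formula: BER = Fixed Costs / Contribution Margin Ratio
BER = $96813 / 0.47
BER = $205985.11 (to the nearest cent)

$205985.11


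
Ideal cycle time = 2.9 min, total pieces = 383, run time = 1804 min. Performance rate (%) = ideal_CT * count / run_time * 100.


Formula: Performance = (Ideal CT * Total Count) / Run Time * 100
Ideal output time = 2.9 * 383 = 1110.7 min
Performance = 1110.7 / 1804 * 100 = 61.6%

61.6%


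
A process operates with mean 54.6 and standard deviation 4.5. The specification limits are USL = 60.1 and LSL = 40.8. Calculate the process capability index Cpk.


Cpu = (60.1 - 54.6) / (3 * 4.5) = 0.41
Cpl = (54.6 - 40.8) / (3 * 4.5) = 1.02
Cpk = min(0.41, 1.02) = 0.41

0.41


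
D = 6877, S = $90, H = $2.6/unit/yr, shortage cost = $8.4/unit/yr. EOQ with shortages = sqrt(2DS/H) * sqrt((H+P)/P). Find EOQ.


Formula: EOQ* = sqrt(2DS/H) * sqrt((H+P)/P)
Base EOQ = sqrt(2*6877*90/2.6) = 690.0 units
Correction = sqrt((2.6+8.4)/8.4) = 1.14434
EOQ* = 690.0 * 1.14434 = 789.6 units

789.6 units


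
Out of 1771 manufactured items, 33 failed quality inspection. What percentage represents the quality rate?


Formula: Quality Rate = Good Pieces / Total Pieces * 100
Good pieces = 1771 - 33 = 1738
QR = 1738 / 1771 * 100 = 98.1%

98.1%


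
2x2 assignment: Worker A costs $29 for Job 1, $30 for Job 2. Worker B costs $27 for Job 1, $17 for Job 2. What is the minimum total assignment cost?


Option 1: A->1 + B->2 = $29 + $17 = $46
Option 2: A->2 + B->1 = $30 + $27 = $57
Min cost = min($46, $57) = $46

$46


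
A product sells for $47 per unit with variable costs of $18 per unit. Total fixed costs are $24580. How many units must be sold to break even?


Formula: BEQ = Fixed Costs / (Price - Variable Cost)
Contribution margin = $47 - $18 = $29/unit
BEQ = ceil($24580 / $29/unit) = ceil(847.59) = 848 units

848 units


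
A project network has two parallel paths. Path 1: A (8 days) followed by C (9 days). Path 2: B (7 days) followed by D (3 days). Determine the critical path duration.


Path 1 = 8 + 9 = 17 days
Path 2 = 7 + 3 = 10 days
Duration = max(17, 10) = 17 days

17 days


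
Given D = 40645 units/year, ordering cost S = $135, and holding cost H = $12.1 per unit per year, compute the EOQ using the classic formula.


Formula: EOQ = sqrt(2 * D * S / H)
Numerator: 2 * 40645 * 135 = 10974150
2DS/H = 10974150 / 12.1 = 906954.5
EOQ = sqrt(906954.5) = 952.3 units

952.3 units


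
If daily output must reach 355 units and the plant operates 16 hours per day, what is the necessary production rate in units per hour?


Formula: Production Rate = Daily Demand / Available Hours
Rate = 355 units/day / 16 hours/day
Rate = 22.2 units/hour

22.2 units/hour


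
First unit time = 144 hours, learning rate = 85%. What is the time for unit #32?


Formula: T_n = T_1 * (learning_rate)^(log2(n)) where learning_rate = rate/100
Doublings = log2(32) = 5
T_n = 144 * 0.85^5
T_n = 144 * 0.4437 = 63.9 hours

63.9 hours


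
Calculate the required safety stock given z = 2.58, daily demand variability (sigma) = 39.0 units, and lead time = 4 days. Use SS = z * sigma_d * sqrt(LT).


Formula: SS = z * sigma_d * sqrt(LT)
sqrt(LT) = sqrt(4) = 2.0
SS = 2.58 * 39.0 * 2.0
SS = 201.2 units

201.2 units


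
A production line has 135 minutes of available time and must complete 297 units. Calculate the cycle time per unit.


Formula: CT = Available Time / Number of Units
CT = 135 min / 297 units
CT = 0.45 min/unit

0.45 min/unit


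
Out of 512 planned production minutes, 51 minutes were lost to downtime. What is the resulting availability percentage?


Formula: Availability = (Planned Time - Downtime) / Planned Time * 100
Uptime = 512 - 51 = 461 min
Availability = 461 / 512 * 100 = 90.0%

90.0%


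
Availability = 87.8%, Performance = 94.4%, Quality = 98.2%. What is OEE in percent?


Formula: OEE = Availability * Performance * Quality / 10000
A * P = 87.8% * 94.4% / 100 = 82.88%
OEE = 82.88% * 98.2% / 100 = 81.4%

81.4%


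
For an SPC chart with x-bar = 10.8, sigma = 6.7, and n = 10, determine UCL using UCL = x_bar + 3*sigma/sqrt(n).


UCL = 10.8 + 3 * 6.7 / sqrt(10)

17.16


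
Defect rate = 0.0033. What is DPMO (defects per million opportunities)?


DPMO = defect_rate * 1000000 = 0.0033 * 1000000

3300


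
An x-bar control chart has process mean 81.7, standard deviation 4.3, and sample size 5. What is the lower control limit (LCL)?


LCL = 81.7 - 3 * 4.3 / sqrt(5)

75.93


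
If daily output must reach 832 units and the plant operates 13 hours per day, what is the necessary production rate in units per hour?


Formula: Production Rate = Daily Demand / Available Hours
Rate = 832 units/day / 13 hours/day
Rate = 64.0 units/hour

64.0 units/hour


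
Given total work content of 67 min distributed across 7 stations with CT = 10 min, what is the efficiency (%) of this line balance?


Formula: Efficiency = Sum of Task Times / (N_stations * CT) * 100
Total station capacity = 7 stations * 10 min = 70 min
Efficiency = 67 / 70 * 100 = 95.7%

95.7%


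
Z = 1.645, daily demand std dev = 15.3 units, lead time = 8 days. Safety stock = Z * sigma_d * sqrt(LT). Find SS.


Formula: SS = z * sigma_d * sqrt(LT)
sqrt(LT) = sqrt(8) = 2.8284
SS = 1.645 * 15.3 * 2.8284
SS = 71.2 units

71.2 units


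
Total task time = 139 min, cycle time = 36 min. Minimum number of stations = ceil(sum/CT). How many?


Formula: N_min = ceil(Sum of Task Times / Cycle Time)
N_min = ceil(139 min / 36 min) = ceil(3.8611)
N_min = 4 stations

4


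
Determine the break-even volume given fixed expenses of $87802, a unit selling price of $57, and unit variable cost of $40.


Formula: BEQ = Fixed Costs / (Price - Variable Cost)
Contribution margin = $57 - $40 = $17/unit
BEQ = ceil($87802 / $17/unit) = ceil(5164.82) = 5165 units

5165 units


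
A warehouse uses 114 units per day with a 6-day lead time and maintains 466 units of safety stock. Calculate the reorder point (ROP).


Formula: ROP = (Daily Demand * Lead Time) + Safety Stock
Demand during lead time = 114 * 6 = 684 units
ROP = 684 + 466 = 1150 units

1150 units


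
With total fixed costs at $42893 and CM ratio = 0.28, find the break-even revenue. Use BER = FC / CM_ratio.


Formula: BER = Fixed Costs / Contribution Margin Ratio
BER = $42893 / 0.28
BER = $153189.29 (to the nearest cent)

$153189.29


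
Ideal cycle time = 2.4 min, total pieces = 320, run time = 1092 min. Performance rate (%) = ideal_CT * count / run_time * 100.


Formula: Performance = (Ideal CT * Total Count) / Run Time * 100
Ideal output time = 2.4 * 320 = 768.0 min
Performance = 768.0 / 1092 * 100 = 70.3%

70.3%


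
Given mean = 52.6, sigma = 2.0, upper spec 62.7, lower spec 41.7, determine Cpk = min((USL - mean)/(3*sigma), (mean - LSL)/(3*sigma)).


Cpu = (62.7 - 52.6) / (3 * 2.0) = 1.68
Cpl = (52.6 - 41.7) / (3 * 2.0) = 1.82
Cpk = min(1.68, 1.82) = 1.68

1.68


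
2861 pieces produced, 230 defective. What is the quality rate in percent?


Formula: Quality Rate = Good Pieces / Total Pieces * 100
Good pieces = 2861 - 230 = 2631
QR = 2631 / 2861 * 100 = 92.0%

92.0%


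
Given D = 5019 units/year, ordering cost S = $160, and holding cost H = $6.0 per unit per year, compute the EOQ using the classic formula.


Formula: EOQ = sqrt(2 * D * S / H)
Numerator: 2 * 5019 * 160 = 1606080
2DS/H = 1606080 / 6.0 = 267680.0
EOQ = sqrt(267680.0) = 517.4 units

517.4 units


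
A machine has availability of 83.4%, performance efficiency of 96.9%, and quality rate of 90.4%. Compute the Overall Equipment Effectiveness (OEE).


Formula: OEE = Availability * Performance * Quality / 10000
A * P = 83.4% * 96.9% / 100 = 80.81%
OEE = 80.81% * 90.4% / 100 = 73.1%

73.1%


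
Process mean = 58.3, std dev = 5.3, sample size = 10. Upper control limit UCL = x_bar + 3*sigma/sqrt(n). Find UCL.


UCL = 58.3 + 3 * 5.3 / sqrt(10)

63.33


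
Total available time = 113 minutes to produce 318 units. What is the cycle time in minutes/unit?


Formula: CT = Available Time / Number of Units
CT = 113 min / 318 units
CT = 0.36 min/unit

0.36 min/unit


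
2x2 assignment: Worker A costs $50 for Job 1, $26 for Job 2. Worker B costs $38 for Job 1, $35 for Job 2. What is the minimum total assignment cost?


Option 1: A->1 + B->2 = $50 + $35 = $85
Option 2: A->2 + B->1 = $26 + $38 = $64
Min cost = min($85, $64) = $64

$64


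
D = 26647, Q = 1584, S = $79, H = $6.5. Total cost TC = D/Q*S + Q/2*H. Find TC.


TC = 26647/1584 * 79 + 1584/2 * 6.5

$6476.99


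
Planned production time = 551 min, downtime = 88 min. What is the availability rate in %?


Formula: Availability = (Planned Time - Downtime) / Planned Time * 100
Uptime = 551 - 88 = 463 min
Availability = 463 / 551 * 100 = 84.0%

84.0%


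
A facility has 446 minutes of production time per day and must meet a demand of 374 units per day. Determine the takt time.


Formula: Takt Time = Available Production Time / Customer Demand
Takt = 446 min/day / 374 units/day
Takt = 1.19 min/unit

1.19 min/unit


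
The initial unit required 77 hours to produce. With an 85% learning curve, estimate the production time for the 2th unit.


Formula: T_n = T_1 * (learning_rate)^(log2(n)) where learning_rate = rate/100
Doublings = log2(2) = 1
T_n = 77 * 0.85^1
T_n = 77 * 0.85 = 65.5 hours

65.5 hours


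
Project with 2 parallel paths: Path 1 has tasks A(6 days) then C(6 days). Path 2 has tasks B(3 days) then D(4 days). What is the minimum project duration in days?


Path 1 = 6 + 6 = 12 days
Path 2 = 3 + 4 = 7 days
Duration = max(12, 7) = 12 days

12 days


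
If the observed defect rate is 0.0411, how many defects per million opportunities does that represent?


DPMO = defect_rate * 1000000 = 0.0411 * 1000000

41100


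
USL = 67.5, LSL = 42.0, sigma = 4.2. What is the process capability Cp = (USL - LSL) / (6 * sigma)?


Cp = (67.5 - 42.0) / (6 * 4.2)

1.01


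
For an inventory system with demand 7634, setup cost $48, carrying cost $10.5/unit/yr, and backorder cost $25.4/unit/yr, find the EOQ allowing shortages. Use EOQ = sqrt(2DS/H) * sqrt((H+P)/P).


Formula: EOQ* = sqrt(2DS/H) * sqrt((H+P)/P)
Base EOQ = sqrt(2*7634*48/10.5) = 264.19 units
Correction = sqrt((10.5+25.4)/25.4) = 1.18886
EOQ* = 264.19 * 1.18886 = 314.1 units

314.1 units


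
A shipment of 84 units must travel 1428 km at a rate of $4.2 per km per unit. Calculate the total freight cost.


TC = dist * cost * units = 1428 * 4.2 * 84 = $503798.40

$503798.40


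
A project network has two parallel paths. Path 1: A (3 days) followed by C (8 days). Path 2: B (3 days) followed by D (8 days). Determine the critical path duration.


Path 1 = 3 + 8 = 11 days
Path 2 = 3 + 8 = 11 days
Duration = max(11, 11) = 11 days

11 days


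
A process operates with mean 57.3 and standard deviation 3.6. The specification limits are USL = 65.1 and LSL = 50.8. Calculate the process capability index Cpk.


Cpu = (65.1 - 57.3) / (3 * 3.6) = 0.72
Cpl = (57.3 - 50.8) / (3 * 3.6) = 0.6
Cpk = min(0.72, 0.6) = 0.6

0.6


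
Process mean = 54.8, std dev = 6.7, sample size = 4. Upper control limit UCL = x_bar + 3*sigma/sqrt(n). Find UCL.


UCL = 54.8 + 3 * 6.7 / sqrt(4)

64.85


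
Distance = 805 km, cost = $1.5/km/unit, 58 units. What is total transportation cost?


TC = dist * cost * units = 805 * 1.5 * 58 = $70035.00

$70035.00


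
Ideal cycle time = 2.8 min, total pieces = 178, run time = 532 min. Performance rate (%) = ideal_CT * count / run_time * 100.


Formula: Performance = (Ideal CT * Total Count) / Run Time * 100
Ideal output time = 2.8 * 178 = 498.4 min
Performance = 498.4 / 532 * 100 = 93.7%

93.7%


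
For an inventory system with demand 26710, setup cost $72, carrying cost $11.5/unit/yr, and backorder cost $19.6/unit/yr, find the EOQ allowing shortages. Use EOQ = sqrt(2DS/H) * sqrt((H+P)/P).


Formula: EOQ* = sqrt(2DS/H) * sqrt((H+P)/P)
Base EOQ = sqrt(2*26710*72/11.5) = 578.32 units
Correction = sqrt((11.5+19.6)/19.6) = 1.25966
EOQ* = 578.32 * 1.25966 = 728.5 units

728.5 units


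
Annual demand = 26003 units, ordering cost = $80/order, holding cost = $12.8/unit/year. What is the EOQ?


Formula: EOQ = sqrt(2 * D * S / H)
Numerator: 2 * 26003 * 80 = 4160480
2DS/H = 4160480 / 12.8 = 325037.5
EOQ = sqrt(325037.5) = 570.1 units

570.1 units


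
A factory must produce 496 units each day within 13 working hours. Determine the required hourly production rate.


Formula: Production Rate = Daily Demand / Available Hours
Rate = 496 units/day / 13 hours/day
Rate = 38.2 units/hour

38.2 units/hour


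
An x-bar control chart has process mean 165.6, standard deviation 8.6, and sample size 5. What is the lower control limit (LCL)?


LCL = 165.6 - 3 * 8.6 / sqrt(5)

154.06


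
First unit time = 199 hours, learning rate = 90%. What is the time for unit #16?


Formula: T_n = T_1 * (learning_rate)^(log2(n)) where learning_rate = rate/100
Doublings = log2(16) = 4
T_n = 199 * 0.9^4
T_n = 199 * 0.6561 = 130.6 hours

130.6 hours


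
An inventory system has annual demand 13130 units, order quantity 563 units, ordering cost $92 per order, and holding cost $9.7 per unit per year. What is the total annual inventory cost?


TC = 13130/563 * 92 + 563/2 * 9.7

$4876.13


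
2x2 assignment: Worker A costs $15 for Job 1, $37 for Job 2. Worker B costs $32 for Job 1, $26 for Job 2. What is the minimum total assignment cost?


Option 1: A->1 + B->2 = $15 + $26 = $41
Option 2: A->2 + B->1 = $37 + $32 = $69
Min cost = min($41, $69) = $41

$41


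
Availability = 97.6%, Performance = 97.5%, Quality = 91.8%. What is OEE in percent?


Formula: OEE = Availability * Performance * Quality / 10000
A * P = 97.6% * 97.5% / 100 = 95.16%
OEE = 95.16% * 91.8% / 100 = 87.4%

87.4%


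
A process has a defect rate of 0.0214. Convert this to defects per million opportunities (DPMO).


DPMO = defect_rate * 1000000 = 0.0214 * 1000000

21400


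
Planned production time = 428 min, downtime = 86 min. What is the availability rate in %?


Formula: Availability = (Planned Time - Downtime) / Planned Time * 100
Uptime = 428 - 86 = 342 min
Availability = 342 / 428 * 100 = 79.9%

79.9%


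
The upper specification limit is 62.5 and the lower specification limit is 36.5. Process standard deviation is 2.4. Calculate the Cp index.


Cp = (62.5 - 36.5) / (6 * 2.4)

1.81


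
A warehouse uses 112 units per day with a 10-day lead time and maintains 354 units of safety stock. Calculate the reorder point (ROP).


Formula: ROP = (Daily Demand * Lead Time) + Safety Stock
Demand during lead time = 112 * 10 = 1120 units
ROP = 1120 + 354 = 1474 units

1474 units


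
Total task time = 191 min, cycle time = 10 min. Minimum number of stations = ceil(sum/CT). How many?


Formula: N_min = ceil(Sum of Task Times / Cycle Time)
N_min = ceil(191 min / 10 min) = ceil(19.1)
N_min = 20 stations

20


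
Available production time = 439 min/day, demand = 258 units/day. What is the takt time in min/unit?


Formula: Takt Time = Available Production Time / Customer Demand
Takt = 439 min/day / 258 units/day
Takt = 1.7 min/unit

1.7 min/unit


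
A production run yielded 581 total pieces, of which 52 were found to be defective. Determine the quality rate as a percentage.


Formula: Quality Rate = Good Pieces / Total Pieces * 100
Good pieces = 581 - 52 = 529
QR = 529 / 581 * 100 = 91.0%

91.0%


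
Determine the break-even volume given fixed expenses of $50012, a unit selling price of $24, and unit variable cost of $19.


Formula: BEQ = Fixed Costs / (Price - Variable Cost)
Contribution margin = $24 - $19 = $5/unit
BEQ = ceil($50012 / $5/unit) = ceil(10002.4) = 10003 units

10003 units


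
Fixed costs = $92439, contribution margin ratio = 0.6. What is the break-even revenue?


Formula: BER = Fixed Costs / Contribution Margin Ratio
BER = $92439 / 0.6
BER = $154065.00 (to the nearest cent)

$154065.00


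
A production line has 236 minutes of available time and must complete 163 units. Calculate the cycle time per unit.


Formula: CT = Available Time / Number of Units
CT = 236 min / 163 units
CT = 1.45 min/unit

1.45 min/unit


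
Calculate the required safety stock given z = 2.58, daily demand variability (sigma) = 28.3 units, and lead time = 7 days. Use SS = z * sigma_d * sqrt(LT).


Formula: SS = z * sigma_d * sqrt(LT)
sqrt(LT) = sqrt(7) = 2.6458
SS = 2.58 * 28.3 * 2.6458
SS = 193.2 units

193.2 units


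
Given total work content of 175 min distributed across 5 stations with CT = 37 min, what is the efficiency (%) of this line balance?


Formula: Efficiency = Sum of Task Times / (N_stations * CT) * 100
Total station capacity = 5 stations * 37 min = 185 min
Efficiency = 175 / 185 * 100 = 94.6%

94.6%


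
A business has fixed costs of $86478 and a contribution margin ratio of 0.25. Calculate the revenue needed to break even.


Formula: BER = Fixed Costs / Contribution Margin Ratio
BER = $86478 / 0.25
BER = $345912.00 (to the nearest cent)

$345912.00


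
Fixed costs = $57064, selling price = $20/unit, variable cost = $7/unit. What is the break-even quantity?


Formula: BEQ = Fixed Costs / (Price - Variable Cost)
Contribution margin = $20 - $7 = $13/unit
BEQ = ceil($57064 / $13/unit) = ceil(4389.54) = 4390 units

4390 units


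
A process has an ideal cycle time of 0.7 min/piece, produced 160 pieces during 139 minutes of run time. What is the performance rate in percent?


Formula: Performance = (Ideal CT * Total Count) / Run Time * 100
Ideal output time = 0.7 * 160 = 112.0 min
Performance = 112.0 / 139 * 100 = 80.6%

80.6%


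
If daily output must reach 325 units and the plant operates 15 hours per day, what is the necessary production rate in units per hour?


Formula: Production Rate = Daily Demand / Available Hours
Rate = 325 units/day / 15 hours/day
Rate = 21.7 units/hour

21.7 units/hour


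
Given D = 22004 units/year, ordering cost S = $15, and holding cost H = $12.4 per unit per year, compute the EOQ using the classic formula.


Formula: EOQ = sqrt(2 * D * S / H)
Numerator: 2 * 22004 * 15 = 660120
2DS/H = 660120 / 12.4 = 53235.5
EOQ = sqrt(53235.5) = 230.7 units

230.7 units


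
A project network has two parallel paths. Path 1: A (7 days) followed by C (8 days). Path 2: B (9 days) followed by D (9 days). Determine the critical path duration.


Path 1 = 7 + 8 = 15 days
Path 2 = 9 + 9 = 18 days
Duration = max(15, 18) = 18 days

18 days


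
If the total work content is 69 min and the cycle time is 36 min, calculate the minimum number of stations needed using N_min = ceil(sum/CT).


Formula: N_min = ceil(Sum of Task Times / Cycle Time)
N_min = ceil(69 min / 36 min) = ceil(1.9167)
N_min = 2 stations

2


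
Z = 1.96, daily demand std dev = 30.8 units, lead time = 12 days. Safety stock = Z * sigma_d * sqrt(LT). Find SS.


Formula: SS = z * sigma_d * sqrt(LT)
sqrt(LT) = sqrt(12) = 3.4641
SS = 1.96 * 30.8 * 3.4641
SS = 209.1 units

209.1 units


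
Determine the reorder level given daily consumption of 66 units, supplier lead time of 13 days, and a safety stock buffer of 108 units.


Formula: ROP = (Daily Demand * Lead Time) + Safety Stock
Demand during lead time = 66 * 13 = 858 units
ROP = 858 + 108 = 966 units

966 units


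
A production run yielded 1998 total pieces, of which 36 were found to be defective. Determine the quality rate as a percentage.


Formula: Quality Rate = Good Pieces / Total Pieces * 100
Good pieces = 1998 - 36 = 1962
QR = 1962 / 1998 * 100 = 98.2%

98.2%


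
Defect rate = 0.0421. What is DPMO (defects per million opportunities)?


DPMO = defect_rate * 1000000 = 0.0421 * 1000000

42100


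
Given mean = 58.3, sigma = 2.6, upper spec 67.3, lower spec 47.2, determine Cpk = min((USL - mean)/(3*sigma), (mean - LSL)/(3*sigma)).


Cpu = (67.3 - 58.3) / (3 * 2.6) = 1.15
Cpl = (58.3 - 47.2) / (3 * 2.6) = 1.42
Cpk = min(1.15, 1.42) = 1.15

1.15


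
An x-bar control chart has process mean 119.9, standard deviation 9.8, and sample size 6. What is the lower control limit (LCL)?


LCL = 119.9 - 3 * 9.8 / sqrt(6)

107.9


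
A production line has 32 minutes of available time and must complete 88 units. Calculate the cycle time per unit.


Formula: CT = Available Time / Number of Units
CT = 32 min / 88 units
CT = 0.36 min/unit

0.36 min/unit


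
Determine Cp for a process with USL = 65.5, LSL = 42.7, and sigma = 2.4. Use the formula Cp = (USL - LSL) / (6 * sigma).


Cp = (65.5 - 42.7) / (6 * 2.4)

1.58


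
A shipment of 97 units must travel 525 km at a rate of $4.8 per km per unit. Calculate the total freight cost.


TC = dist * cost * units = 525 * 4.8 * 97 = $244440.00

$244440.00
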